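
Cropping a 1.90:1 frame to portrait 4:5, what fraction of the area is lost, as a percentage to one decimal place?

57.9%

The height stays; only width is cut (since portrait 4:5 is narrower than 1.90:1).
Fraction kept = (0.800)/(1.900) ≈ 42.11%, so 57.89% is lost.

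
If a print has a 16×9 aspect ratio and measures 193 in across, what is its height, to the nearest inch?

193 / 16 × 9 = 108.56.

109 in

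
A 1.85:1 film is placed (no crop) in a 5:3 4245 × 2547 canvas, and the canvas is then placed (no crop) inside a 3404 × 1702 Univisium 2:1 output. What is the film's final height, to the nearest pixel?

1533 px

First fit — 1.85:1 into 4245×2547 spans the width: 4245.00 × 2294.59.
Second fit — the 5:3 canvas into 3404×1702 spans the height: 2836.67 × 1702.00 (×0.6682 from 4245×2547).
Applying the same ×0.6682: 2294.59 → 1533.33.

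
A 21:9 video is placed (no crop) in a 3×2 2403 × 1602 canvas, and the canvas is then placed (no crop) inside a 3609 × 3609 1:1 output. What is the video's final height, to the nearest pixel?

First fit — 21:9 into 2403×1602 spans the width: 2403.00 × 1029.86.
Second fit — the 3×2 canvas into 3609×3609 spans the width: 3609.00 × 2406.00 (×1.5019 from 2403×1602).
So the video's height is 1029.86 × 1.5019 ≈ 1546.71.

1547 px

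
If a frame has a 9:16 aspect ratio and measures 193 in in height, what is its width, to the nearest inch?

Width = 193 / 16 × 9 = 108.56.

109 in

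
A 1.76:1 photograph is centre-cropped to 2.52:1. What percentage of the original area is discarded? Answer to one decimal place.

Going from 1.76:1 to 2.52:1 means cutting height while keeping width.
Fraction kept = (1.760)/(2.520) ≈ 69.84%, so 30.16% is lost.

30.2%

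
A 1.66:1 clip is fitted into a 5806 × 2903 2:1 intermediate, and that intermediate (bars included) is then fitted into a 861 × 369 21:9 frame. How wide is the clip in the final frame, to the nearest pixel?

613 px

First fit — 1.66:1 into 5806×2903 spans the height: 4818.98 × 2903.00.
2:1 in 861×369: fills the height, so the intermediate becomes 738.00 × 369.00 — a scale of ×0.1271.
Applying the same ×0.1271: 4818.98 → 612.54.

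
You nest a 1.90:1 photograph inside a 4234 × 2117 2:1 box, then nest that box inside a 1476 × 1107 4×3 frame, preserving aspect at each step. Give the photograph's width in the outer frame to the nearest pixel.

First fit — 1.90:1 into 4234×2117 spans the height: 4022.30 × 2117.00.
Second fit — the 2:1 canvas into 1476×1107 spans the width: 1476.00 × 738.00 (×0.3486 from 4234×2117).
So the photograph's width is 4022.30 × 0.3486 ≈ 1402.20.

1402 px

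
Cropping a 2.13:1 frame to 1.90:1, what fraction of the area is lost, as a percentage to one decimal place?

10.8%

Going from 2.13:1 to 1.90:1 means cutting width while keeping height.
Area ratio = (1.900)/(2.130) = 89.20%; the remaining 10.80% is cropped out.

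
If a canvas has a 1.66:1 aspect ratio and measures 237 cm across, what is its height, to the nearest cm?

143 cm

237 / 1.660 = 142.77.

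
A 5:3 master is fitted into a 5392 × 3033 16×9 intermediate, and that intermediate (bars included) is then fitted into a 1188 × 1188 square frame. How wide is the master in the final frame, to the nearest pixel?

First fit — 5:3 into 5392×3033 spans the height: 5055.00 × 3033.00.
The 16×9 canvas is width-limited in 1188×1188, giving 1188.00 × 668.25; scale factor 0.2203.
So the master's width is 5055.00 × 0.2203 ≈ 1113.75.

1114 px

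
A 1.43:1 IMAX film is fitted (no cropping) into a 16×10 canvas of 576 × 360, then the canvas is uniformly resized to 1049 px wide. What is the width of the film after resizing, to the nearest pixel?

938 px

In the 576×360 frame the film fills the height: width = 360 × 1.430 ≈ 514.80 px.
Resizing to 1049 px wide multiplies everything by 1.8212: 514.80 → 937.54 px.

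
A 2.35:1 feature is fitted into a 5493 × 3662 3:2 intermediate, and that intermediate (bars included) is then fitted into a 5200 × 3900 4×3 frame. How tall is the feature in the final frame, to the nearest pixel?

2213 px

First fit — 2.35:1 into 5493×3662 spans the width: 5493.00 × 2337.45.
The 3:2 canvas is width-limited in 5200×3900, giving 5200.00 × 3466.67; scale factor 0.9467.
Applying the same ×0.9467: 2337.45 → 2212.77.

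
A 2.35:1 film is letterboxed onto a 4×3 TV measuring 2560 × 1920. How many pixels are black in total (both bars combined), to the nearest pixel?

2126434 pixels

Since 2.350 > 1.333, the film is width-limited.
Content height = 2560 / 2.350 ≈ 1089.3617 px.
Black = 1920 − 1089.3617 = 830.6383 px.
That's 830.6383 × 2560 ≈ 2126434 black pixels.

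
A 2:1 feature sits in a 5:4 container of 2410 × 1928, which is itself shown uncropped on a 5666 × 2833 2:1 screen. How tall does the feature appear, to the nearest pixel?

2:1 in 2410×1928: fills the width, so the feature is 2410.00 × 1205.00.
5:4 in 5666×2833: fills the height, so the intermediate becomes 3541.25 × 2833.00 — a scale of ×1.4694.
So the feature's height is 1205.00 × 1.4694 ≈ 1770.62.

1771 px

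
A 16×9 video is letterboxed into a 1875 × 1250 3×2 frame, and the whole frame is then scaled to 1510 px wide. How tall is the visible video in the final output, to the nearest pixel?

In the 1875×1250 frame the video fills the width: height = 1875 × 9/16 ≈ 1054.69 px.
Scaling 1875 → 1510 is ×0.8053, so the height becomes 1054.69 × 0.8053 ≈ 849.38 px.

849 px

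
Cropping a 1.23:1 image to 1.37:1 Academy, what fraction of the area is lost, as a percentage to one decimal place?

10.2%

The width stays; only height is cut (since 1.37:1 Academy is wider than 1.23:1).
Fraction kept = (1.230)/(1.370) ≈ 89.78%, so 10.22% is lost.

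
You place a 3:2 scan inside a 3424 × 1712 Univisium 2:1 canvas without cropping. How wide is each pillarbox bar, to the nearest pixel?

428 px

3:2 (1.500) < Univisium 2:1 (2.000), so the scan fills the height.
Content width = 1712 × 3/2 ≈ 2568.00 px.
3424 − 2568.00 = 856.00 px of bars (428.00 each).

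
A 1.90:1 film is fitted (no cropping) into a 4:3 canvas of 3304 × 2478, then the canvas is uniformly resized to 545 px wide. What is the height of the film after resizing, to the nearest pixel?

In the 3304×2478 frame the film fills the width: height = 3304 / 1.900 ≈ 1738.95 px.
Scaling 3304 → 545 is ×0.1650, so the height becomes 1738.95 × 0.1650 ≈ 286.84 px.

287 px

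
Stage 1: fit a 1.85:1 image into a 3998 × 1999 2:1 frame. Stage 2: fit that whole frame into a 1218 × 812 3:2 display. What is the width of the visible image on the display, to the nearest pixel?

1.85:1 in 3998×1999: fills the height, so the image is 3698.15 × 1999.00.
Second fit — the 2:1 canvas into 1218×812 spans the width: 1218.00 × 609.00 (×0.3047 from 3998×1999).
Applying the same ×0.3047: 3698.15 → 1126.65.

1127 px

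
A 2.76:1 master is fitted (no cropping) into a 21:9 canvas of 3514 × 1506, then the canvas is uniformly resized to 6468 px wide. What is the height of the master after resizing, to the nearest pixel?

Fitted into 3514×1506, the master spans the width; its height is 3514 / 2.760 ≈ 1273.19 px.
The frame scales by 6468/3514 = 1.8406; 1273.19 × 1.8406 ≈ 2343.48 px.

2343 px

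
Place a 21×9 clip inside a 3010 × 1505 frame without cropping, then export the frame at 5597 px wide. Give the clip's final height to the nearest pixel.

2399 px

In the 3010×1505 frame the clip fills the width: height = 3010 × 9/21 ≈ 1290.00 px.
The frame scales by 5597/3010 = 1.8595; 1290.00 × 1.8595 ≈ 2398.71 px.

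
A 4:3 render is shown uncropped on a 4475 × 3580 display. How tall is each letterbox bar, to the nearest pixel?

Since 1.333 > 1.250, the render is width-limited.
That makes the image 3356.25 px tall (4475 × 3/4).
3580 − 3356.25 = 223.75 px of bars (111.88 each).

112 px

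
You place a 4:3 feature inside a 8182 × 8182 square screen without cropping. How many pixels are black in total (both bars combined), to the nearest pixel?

16736281 pixels

4:3 is wider than square, so it spans the full width.
The feature is 8182 × 3/4 ≈ 6136.5000 px tall.
Black = 8182 − 6136.5000 = 2045.5000 px.
Across the 8182-px span: 2045.5000 × 8182 ≈ 16736281 px.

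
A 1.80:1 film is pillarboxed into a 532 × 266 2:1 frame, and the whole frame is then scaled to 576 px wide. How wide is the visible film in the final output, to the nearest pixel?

518 px

Fitted into 532×266, the film spans the height; its width is 266 × 1.800 ≈ 478.80 px.
Resizing to 576 px wide multiplies everything by 1.0827: 478.80 → 518.40 px.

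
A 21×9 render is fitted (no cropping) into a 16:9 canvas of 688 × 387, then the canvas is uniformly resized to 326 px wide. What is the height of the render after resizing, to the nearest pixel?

In the 688×387 frame the render fills the width: height = 688 × 9/21 ≈ 294.86 px.
Scaling 688 → 326 is ×0.4738, so the height becomes 294.86 × 0.4738 ≈ 139.71 px.

140 px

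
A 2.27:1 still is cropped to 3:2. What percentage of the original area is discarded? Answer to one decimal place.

33.9%

Going from 2.27:1 to 3:2 means cutting width while keeping height.
Area ratio = (1.500)/(2.270) = 66.08%; the remaining 33.92% is cropped out.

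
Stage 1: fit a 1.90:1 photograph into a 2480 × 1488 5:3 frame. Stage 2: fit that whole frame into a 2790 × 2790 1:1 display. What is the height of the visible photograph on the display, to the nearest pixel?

1468 px

First fit — 1.90:1 into 2480×1488 spans the width: 2480.00 × 1305.26.
The 5:3 canvas is width-limited in 2790×2790, giving 2790.00 × 1674.00; scale factor 1.1250.
The photograph scales with it: height 1305.26 × 1.1250 ≈ 1468.42.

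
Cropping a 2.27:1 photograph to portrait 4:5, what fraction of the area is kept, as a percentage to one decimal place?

The height stays; only width is cut (since portrait 4:5 is narrower than 2.27:1).
Area ratio = (0.800)/(2.270) = 35.24% retained.

35.2%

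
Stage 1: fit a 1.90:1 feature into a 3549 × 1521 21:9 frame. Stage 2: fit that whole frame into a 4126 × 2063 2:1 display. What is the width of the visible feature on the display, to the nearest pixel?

3360 px

First fit — 1.90:1 into 3549×1521 spans the height: 2889.90 × 1521.00.
21:9 in 4126×2063: fills the width, so the intermediate becomes 4126.00 × 1768.29 — a scale of ×1.1626.
Applying the same ×1.1626: 2889.90 → 3359.74.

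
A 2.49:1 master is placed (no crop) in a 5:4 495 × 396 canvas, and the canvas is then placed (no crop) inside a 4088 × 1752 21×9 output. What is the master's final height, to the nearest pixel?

880 px

First fit — 2.49:1 into 495×396 spans the width: 495.00 × 198.80.
The 5:4 canvas is height-limited in 4088×1752, giving 2190.00 × 1752.00; scale factor 4.4242.
So the master's height is 198.80 × 4.4242 ≈ 879.52.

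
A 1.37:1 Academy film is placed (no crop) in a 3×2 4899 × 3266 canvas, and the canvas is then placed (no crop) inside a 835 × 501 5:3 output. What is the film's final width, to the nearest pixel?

686 px

First fit — 1.37:1 Academy into 4899×3266 spans the height: 4474.42 × 3266.00.
3×2 in 835×501: fills the height, so the intermediate becomes 751.50 × 501.00 — a scale of ×0.1534.
Applying the same ×0.1534: 4474.42 → 686.37.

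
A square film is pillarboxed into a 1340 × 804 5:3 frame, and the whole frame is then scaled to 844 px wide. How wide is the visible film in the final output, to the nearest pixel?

Fitted into 1340×804, the film spans the height; its width is 804 × 1/1 ≈ 804.00 px.
The frame scales by 844/1340 = 0.6299; 804.00 × 0.6299 ≈ 506.40 px.

506 px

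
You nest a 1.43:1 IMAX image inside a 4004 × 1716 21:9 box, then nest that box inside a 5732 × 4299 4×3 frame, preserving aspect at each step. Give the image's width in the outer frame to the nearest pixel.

3513 px

Inside the 4004×1716 canvas the image is height-limited at 2453.88 × 1716.00.
Second fit — the 21:9 canvas into 5732×4299 spans the width: 5732.00 × 2456.57 (×1.4316 from 4004×1716).
Applying the same ×1.4316: 2453.88 → 3512.90.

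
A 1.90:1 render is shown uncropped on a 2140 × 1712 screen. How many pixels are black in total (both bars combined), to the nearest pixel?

1.90:1 is wider than 5:4, so it spans the full width.
Content height = 2140 / 1.900 ≈ 1126.3158 px.
Black = 1712 − 1126.3158 = 585.6842 px.
Across the 2140-px span: 585.6842 × 2140 ≈ 1253364 px.

1253364 pixels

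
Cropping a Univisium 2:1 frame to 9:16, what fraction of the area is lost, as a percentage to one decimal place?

71.9%

The height stays; only width is cut (since 9:16 is narrower than Univisium 2:1).
Fraction kept = (0.562)/(2.000) ≈ 28.12%, so 71.88% is lost.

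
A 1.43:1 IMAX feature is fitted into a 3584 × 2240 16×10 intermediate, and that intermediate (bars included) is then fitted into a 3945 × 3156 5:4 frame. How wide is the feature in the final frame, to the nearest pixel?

3526 px

1.43:1 IMAX in 3584×2240: fills the height, so the feature is 3203.20 × 2240.00.
The 16×10 canvas is width-limited in 3945×3156, giving 3945.00 × 2465.62; scale factor 1.1007.
So the feature's width is 3203.20 × 1.1007 ≈ 3525.84.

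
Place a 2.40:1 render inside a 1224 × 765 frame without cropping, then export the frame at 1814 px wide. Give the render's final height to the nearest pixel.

Fitted into 1224×765, the render spans the width; its height is 1224 / 2.400 ≈ 510.00 px.
Scaling 1224 → 1814 is ×1.4820, so the height becomes 510.00 × 1.4820 ≈ 755.83 px.

756 px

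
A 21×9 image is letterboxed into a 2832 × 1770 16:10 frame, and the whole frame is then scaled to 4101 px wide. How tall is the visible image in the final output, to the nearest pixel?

1758 px

In the 2832×1770 frame the image fills the width: height = 2832 × 9/21 ≈ 1213.71 px.
Resizing to 4101 px wide multiplies everything by 1.4481: 1213.71 → 1757.57 px.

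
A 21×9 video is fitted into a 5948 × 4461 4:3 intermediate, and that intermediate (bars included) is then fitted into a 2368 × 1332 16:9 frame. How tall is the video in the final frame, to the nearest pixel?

761 px

21×9 in 5948×4461: fills the width, so the video is 5948.00 × 2549.14.
The 4:3 canvas is height-limited in 2368×1332, giving 1776.00 × 1332.00; scale factor 0.2986.
So the video's height is 2549.14 × 0.2986 ≈ 761.14.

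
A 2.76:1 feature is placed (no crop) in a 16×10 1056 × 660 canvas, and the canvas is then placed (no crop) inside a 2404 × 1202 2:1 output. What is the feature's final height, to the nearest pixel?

697 px

First fit — 2.76:1 into 1056×660 spans the width: 1056.00 × 382.61.
The 16×10 canvas is height-limited in 2404×1202, giving 1923.20 × 1202.00; scale factor 1.8212.
The feature scales with it: height 382.61 × 1.8212 ≈ 696.81.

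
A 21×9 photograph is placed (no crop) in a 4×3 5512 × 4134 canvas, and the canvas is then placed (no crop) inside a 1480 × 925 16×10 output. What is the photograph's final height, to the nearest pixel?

21×9 in 5512×4134: fills the width, so the photograph is 5512.00 × 2362.29.
Second fit — the 4×3 canvas into 1480×925 spans the height: 1233.33 × 925.00 (×0.2238 from 5512×4134).
The photograph scales with it: height 2362.29 × 0.2238 ≈ 528.57.

529 px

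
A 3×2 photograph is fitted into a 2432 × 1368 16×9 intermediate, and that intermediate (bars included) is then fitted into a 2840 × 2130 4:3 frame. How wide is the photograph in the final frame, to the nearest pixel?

Inside the 2432×1368 canvas the photograph is height-limited at 2052.00 × 1368.00.
16×9 in 2840×2130: fills the width, so the intermediate becomes 2840.00 × 1597.50 — a scale of ×1.1678.
So the photograph's width is 2052.00 × 1.1678 ≈ 2396.25.

2396 px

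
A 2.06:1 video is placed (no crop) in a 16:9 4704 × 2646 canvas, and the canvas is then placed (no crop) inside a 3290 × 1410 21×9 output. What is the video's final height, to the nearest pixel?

1217 px

First fit — 2.06:1 into 4704×2646 spans the width: 4704.00 × 2283.50.
The 16:9 canvas is height-limited in 3290×1410, giving 2506.67 × 1410.00; scale factor 0.5329.
So the video's height is 2283.50 × 0.5329 ≈ 1216.83.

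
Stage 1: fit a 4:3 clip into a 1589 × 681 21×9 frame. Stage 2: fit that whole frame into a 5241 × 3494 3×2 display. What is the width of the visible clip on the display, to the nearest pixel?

2995 px

First fit — 4:3 into 1589×681 spans the height: 908.00 × 681.00.
21×9 in 5241×3494: fills the width, so the intermediate becomes 5241.00 × 2246.14 — a scale of ×3.2983.
Applying the same ×3.2983: 908.00 → 2994.86.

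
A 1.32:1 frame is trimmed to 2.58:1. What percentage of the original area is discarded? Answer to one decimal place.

Going from 1.32:1 to 2.58:1 means cutting height while keeping width.
Fraction kept = (1.320)/(2.580) ≈ 51.16%, so 48.84% is lost.

48.8%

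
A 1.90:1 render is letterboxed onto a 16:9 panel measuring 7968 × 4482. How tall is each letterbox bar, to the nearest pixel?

144 px

Since 1.900 > 1.778, the render is width-limited.
The render is 7968 / 1.900 ≈ 4193.68 px tall.
Leftover height: 4482 − 4193.68 = 288.32 px → 144.16 each side.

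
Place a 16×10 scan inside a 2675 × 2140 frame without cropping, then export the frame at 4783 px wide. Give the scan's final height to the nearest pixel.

2989 px

At 2675×2140 the scan is width-limited, so height = 2675 × 10/16 ≈ 1671.88 px.
Resizing to 4783 px wide multiplies everything by 1.7880: 1671.88 → 2989.38 px.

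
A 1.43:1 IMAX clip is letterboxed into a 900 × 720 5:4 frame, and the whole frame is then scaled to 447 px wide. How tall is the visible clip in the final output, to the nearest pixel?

313 px

At 900×720 the clip is width-limited, so height = 900 / 1.430 ≈ 629.37 px.
Scaling 900 → 447 is ×0.4967, so the height becomes 629.37 × 0.4967 ≈ 312.59 px.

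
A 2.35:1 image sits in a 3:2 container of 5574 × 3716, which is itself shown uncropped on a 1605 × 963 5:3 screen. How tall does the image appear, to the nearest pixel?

First fit — 2.35:1 into 5574×3716 spans the width: 5574.00 × 2371.91.
3:2 in 1605×963: fills the height, so the intermediate becomes 1444.50 × 963.00 — a scale of ×0.2591.
Applying the same ×0.2591: 2371.91 → 614.68.

615 px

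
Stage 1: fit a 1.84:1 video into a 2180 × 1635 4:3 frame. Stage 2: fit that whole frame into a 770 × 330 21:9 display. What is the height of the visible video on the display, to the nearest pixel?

239 px

First fit — 1.84:1 into 2180×1635 spans the width: 2180.00 × 1184.78.
The 4:3 canvas is height-limited in 770×330, giving 440.00 × 330.00; scale factor 0.2018.
Applying the same ×0.2018: 1184.78 → 239.13.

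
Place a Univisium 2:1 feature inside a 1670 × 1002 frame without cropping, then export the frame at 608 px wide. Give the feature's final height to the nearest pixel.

In the 1670×1002 frame the feature fills the width: height = 1670 × 1/2 ≈ 835.00 px.
Resizing to 608 px wide multiplies everything by 0.3641: 835.00 → 304.00 px.

304 px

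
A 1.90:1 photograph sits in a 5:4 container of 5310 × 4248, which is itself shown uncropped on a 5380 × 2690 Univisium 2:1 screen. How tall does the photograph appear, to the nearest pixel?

1770 px

First fit — 1.90:1 into 5310×4248 spans the width: 5310.00 × 2794.74.
Second fit — the 5:4 canvas into 5380×2690 spans the height: 3362.50 × 2690.00 (×0.6332 from 5310×4248).
Applying the same ×0.6332: 2794.74 → 1769.74.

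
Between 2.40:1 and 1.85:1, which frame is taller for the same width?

1.85:1

2.4 and 1.85; 2.4 > 1.85. The smaller width-to-height ratio is the taller frame.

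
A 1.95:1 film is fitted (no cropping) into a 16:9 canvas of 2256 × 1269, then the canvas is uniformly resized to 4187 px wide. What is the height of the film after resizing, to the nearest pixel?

2147 px

Fitted into 2256×1269, the film spans the width; its height is 2256 / 1.950 ≈ 1156.92 px.
Scaling 2256 → 4187 is ×1.8559, so the height becomes 1156.92 × 1.8559 ≈ 2147.18 px.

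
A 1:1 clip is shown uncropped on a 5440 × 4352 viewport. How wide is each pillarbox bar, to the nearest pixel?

1:1 is narrower than 5:4, so it spans the full height.
Content width = 4352 × 1/1 ≈ 4352.00 px.
Black = 5440 − 4352.00 = 1088.00 px, or 544.00 per bar.

544 px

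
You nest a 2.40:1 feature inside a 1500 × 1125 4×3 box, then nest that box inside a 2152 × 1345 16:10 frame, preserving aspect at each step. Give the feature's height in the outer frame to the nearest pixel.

2.40:1 in 1500×1125: fills the width, so the feature is 1500.00 × 625.00.
4×3 in 2152×1345: fills the height, so the intermediate becomes 1793.33 × 1345.00 — a scale of ×1.1956.
The feature scales with it: height 625.00 × 1.1956 ≈ 747.22.

747 px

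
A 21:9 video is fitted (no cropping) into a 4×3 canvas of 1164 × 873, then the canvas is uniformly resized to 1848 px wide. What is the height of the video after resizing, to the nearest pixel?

At 1164×873 the video is width-limited, so height = 1164 × 9/21 ≈ 498.86 px.
Resizing to 1848 px wide multiplies everything by 1.5876: 498.86 → 792.00 px.

792 px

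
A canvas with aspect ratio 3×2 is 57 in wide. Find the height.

At 3×2, 57·2/3 ≈ 38.

38 in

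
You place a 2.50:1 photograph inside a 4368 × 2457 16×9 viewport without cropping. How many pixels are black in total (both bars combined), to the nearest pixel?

2.50:1 (2.500) > 16×9 (1.778), so the photograph fills the width.
The photograph is 4368 / 2.500 ≈ 1747.2000 px tall.
Leftover height: 2457 − 1747.2000 = 709.8000 px.
That's 709.8000 × 4368 ≈ 3100406 black pixels.

3100406 pixels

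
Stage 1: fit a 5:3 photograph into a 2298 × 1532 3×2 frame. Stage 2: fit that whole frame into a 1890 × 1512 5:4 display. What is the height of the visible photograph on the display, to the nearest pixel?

1134 px

Inside the 2298×1532 canvas the photograph is width-limited at 2298.00 × 1378.80.
3×2 in 1890×1512: fills the width, so the intermediate becomes 1890.00 × 1260.00 — a scale of ×0.8225.
The photograph scales with it: height 1378.80 × 0.8225 ≈ 1134.00.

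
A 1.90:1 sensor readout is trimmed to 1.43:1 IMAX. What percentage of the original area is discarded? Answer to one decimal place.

1.43:1 IMAX is narrower than 1.90:1, so the crop keeps the full height and trims the width.
Fraction kept = (1.430)/(1.900) ≈ 75.26%, so 24.74% is lost.

24.7%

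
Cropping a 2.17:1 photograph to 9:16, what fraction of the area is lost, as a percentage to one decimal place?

74.1%

The height stays; only width is cut (since 9:16 is narrower than 2.17:1).
(0.562)/(2.170) ≈ 0.259 of the area survives, leaving 74.08% discarded.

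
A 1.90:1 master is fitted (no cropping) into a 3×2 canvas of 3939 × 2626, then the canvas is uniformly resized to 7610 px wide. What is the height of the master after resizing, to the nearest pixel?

At 3939×2626 the master is width-limited, so height = 3939 / 1.900 ≈ 2073.16 px.
The frame scales by 7610/3939 = 1.9320; 2073.16 × 1.9320 ≈ 4005.26 px.

4005 px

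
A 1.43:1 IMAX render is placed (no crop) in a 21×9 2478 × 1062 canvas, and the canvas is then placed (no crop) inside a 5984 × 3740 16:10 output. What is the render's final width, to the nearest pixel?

3667 px

First fit — 1.43:1 IMAX into 2478×1062 spans the height: 1518.66 × 1062.00.
21×9 in 5984×3740: fills the width, so the intermediate becomes 5984.00 × 2564.57 — a scale of ×2.4149.
Applying the same ×2.4149: 1518.66 → 3667.34.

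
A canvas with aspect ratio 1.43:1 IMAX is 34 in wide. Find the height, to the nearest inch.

34 / 1.430 = 23.78.

24 in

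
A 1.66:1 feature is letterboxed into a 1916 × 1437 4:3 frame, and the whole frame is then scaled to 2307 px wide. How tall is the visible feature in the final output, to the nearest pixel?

1390 px

Fitted into 1916×1437, the feature spans the width; its height is 1916 / 1.660 ≈ 1154.22 px.
The frame scales by 2307/1916 = 1.2041; 1154.22 × 1.2041 ≈ 1389.76 px.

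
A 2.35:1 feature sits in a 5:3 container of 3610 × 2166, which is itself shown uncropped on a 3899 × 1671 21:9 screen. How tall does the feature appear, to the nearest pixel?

1185 px

First fit — 2.35:1 into 3610×2166 spans the width: 3610.00 × 1536.17.
Second fit — the 5:3 canvas into 3899×1671 spans the height: 2785.00 × 1671.00 (×0.7715 from 3610×2166).
So the feature's height is 1536.17 × 0.7715 ≈ 1185.11.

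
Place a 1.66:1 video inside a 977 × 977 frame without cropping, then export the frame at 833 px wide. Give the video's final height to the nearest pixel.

At 977×977 the video is width-limited, so height = 977 / 1.660 ≈ 588.55 px.
Resizing to 833 px wide multiplies everything by 0.8526: 588.55 → 501.81 px.

502 px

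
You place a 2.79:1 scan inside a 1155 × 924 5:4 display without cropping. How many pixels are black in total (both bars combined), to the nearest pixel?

Since 2.790 > 1.250, the scan is width-limited.
The scan is 1155 / 2.790 ≈ 413.9785 px tall.
924 − 413.9785 = 510.0215 px of bars.
Bar area = 510.0215 × 1155 ≈ 589075 px.

589075 pixels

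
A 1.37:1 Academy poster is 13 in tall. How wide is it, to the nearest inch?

13 × 1.370 = 17.81.

18 in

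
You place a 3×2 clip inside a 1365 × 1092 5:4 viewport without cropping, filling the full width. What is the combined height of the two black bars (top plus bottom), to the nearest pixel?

That makes the image 910.00 px tall (1365 × 2/3).
1092 − 910.00 = 182.00 px of bars.

182 px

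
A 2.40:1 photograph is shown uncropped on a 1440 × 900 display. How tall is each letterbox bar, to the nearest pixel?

Since 2.400 > 1.600, the photograph is width-limited.
The photograph is 1440 / 2.400 ≈ 600.00 px tall.
Leftover height: 900 − 600.00 = 300.00 px → 150.00 each side.

150 px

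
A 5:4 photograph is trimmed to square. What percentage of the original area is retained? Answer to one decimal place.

80.0%

Going from 5:4 to square means cutting width while keeping height.
(1.000)/(1.250) ≈ 0.800 of the area survives.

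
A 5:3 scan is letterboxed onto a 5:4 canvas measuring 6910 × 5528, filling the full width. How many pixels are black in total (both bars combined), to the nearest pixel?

The scan is 6910 × 3/5 ≈ 4146.0000 px tall.
5528 − 4146.0000 = 1382.0000 px of bars.
That's 1382.0000 × 6910 ≈ 9549620 black pixels.

9549620 pixels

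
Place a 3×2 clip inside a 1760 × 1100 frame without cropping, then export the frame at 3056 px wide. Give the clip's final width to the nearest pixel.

2865 px

In the 1760×1100 frame the clip fills the height: width = 1100 × 3/2 ≈ 1650.00 px.
Scaling 1760 → 3056 is ×1.7364, so the width becomes 1650.00 × 1.7364 ≈ 2865.00 px.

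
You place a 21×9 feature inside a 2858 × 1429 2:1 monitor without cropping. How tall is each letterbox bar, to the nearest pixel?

102 px

21×9 (2.333) > 2:1 (2.000), so the feature fills the width.
Content height = 2858 × 9/21 ≈ 1224.86 px.
1429 − 1224.86 = 204.14 px of bars (102.07 each).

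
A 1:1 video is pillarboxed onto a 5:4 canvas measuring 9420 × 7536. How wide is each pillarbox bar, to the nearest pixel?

942 px

1:1 is narrower than 5:4, so it spans the full height.
Content width = 7536 × 1/1 ≈ 7536.00 px.
Black = 9420 − 7536.00 = 1884.00 px, or 942.00 per bar.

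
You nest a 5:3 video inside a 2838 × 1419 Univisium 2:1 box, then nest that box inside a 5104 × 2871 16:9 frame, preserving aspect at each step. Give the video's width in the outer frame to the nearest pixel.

4253 px

Inside the 2838×1419 canvas the video is height-limited at 2365.00 × 1419.00.
The Univisium 2:1 canvas is width-limited in 5104×2871, giving 5104.00 × 2552.00; scale factor 1.7984.
Applying the same ×1.7984: 2365.00 → 4253.33.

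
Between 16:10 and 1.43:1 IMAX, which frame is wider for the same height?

16:10 = 1.6 and 1.43; 1.6 > 1.43.

16:10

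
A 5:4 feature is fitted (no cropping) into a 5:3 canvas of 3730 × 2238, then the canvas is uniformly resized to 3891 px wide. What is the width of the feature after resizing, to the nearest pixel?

2918 px

Fitted into 3730×2238, the feature spans the height; its width is 2238 × 5/4 ≈ 2797.50 px.
Scaling 3730 → 3891 is ×1.0432, so the width becomes 2797.50 × 1.0432 ≈ 2918.25 px.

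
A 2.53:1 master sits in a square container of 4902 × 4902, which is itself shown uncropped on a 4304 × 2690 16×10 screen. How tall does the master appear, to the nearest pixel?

First fit — 2.53:1 into 4902×4902 spans the width: 4902.00 × 1937.55.
Second fit — the square canvas into 4304×2690 spans the height: 2690.00 × 2690.00 (×0.5488 from 4902×4902).
So the master's height is 1937.55 × 0.5488 ≈ 1063.24.

1063 px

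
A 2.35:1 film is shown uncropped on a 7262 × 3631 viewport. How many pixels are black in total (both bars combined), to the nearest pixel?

3927197 pixels

2.35:1 is wider than Univisium 2:1, so it spans the full width.
The film is 7262 / 2.350 ≈ 3090.2128 px tall.
3631 − 3090.2128 = 540.7872 px of bars.
Bar area = 540.7872 × 7262 ≈ 3927197 px.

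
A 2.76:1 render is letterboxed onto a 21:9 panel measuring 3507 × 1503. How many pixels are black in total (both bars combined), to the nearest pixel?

Since 2.760 > 2.333, the render is width-limited.
The render is 3507 / 2.760 ≈ 1270.6522 px tall.
1503 − 1270.6522 = 232.3478 px of bars.
That's 232.3478 × 3507 ≈ 814844 black pixels.

814844 pixels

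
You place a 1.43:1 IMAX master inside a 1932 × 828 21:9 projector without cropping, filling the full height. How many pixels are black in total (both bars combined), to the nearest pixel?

619311 pixels

That makes the image 1184.0400 px wide (828 × 1.430).
1932 − 1184.0400 = 747.9600 px of bars.
That's 747.9600 × 828 ≈ 619311 black pixels.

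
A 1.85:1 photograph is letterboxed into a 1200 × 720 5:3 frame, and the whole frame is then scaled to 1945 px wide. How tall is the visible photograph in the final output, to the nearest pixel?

1051 px

At 1200×720 the photograph is width-limited, so height = 1200 / 1.850 ≈ 648.65 px.
Scaling 1200 → 1945 is ×1.6208, so the height becomes 648.65 × 1.6208 ≈ 1051.35 px.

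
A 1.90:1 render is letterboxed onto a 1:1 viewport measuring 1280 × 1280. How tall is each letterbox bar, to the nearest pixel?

1.90:1 is wider than 1:1, so it spans the full width.
That makes the image 673.68 px tall (1280 / 1.900).
1280 − 673.68 = 606.32 px of bars (303.16 each).

303 px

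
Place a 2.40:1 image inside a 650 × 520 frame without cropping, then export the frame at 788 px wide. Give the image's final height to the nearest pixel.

328 px

In the 650×520 frame the image fills the width: height = 650 / 2.400 ≈ 270.83 px.
Resizing to 788 px wide multiplies everything by 1.2123: 270.83 → 328.33 px.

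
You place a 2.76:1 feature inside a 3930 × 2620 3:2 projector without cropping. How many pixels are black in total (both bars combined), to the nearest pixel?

4700622 pixels

Since 2.760 > 1.500, the feature is width-limited.
Content height = 3930 / 2.760 ≈ 1423.9130 px.
2620 − 1423.9130 = 1196.0870 px of bars.
Bar area = 1196.0870 × 3930 ≈ 4700622 px.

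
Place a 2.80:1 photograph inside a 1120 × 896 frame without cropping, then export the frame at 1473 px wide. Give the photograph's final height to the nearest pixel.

Fitted into 1120×896, the photograph spans the width; its height is 1120 / 2.800 ≈ 400.00 px.
Resizing to 1473 px wide multiplies everything by 1.3152: 400.00 → 526.07 px.

526 px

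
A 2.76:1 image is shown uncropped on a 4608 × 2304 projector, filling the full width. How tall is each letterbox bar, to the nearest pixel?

317 px

Content height = 4608 / 2.760 ≈ 1669.57 px.
Black = 2304 − 1669.57 = 634.43 px, or 317.22 per bar.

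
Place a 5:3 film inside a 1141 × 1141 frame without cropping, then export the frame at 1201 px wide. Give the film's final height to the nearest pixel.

At 1141×1141 the film is width-limited, so height = 1141 × 3/5 ≈ 684.60 px.
The frame scales by 1201/1141 = 1.0526; 684.60 × 1.0526 ≈ 720.60 px.

721 px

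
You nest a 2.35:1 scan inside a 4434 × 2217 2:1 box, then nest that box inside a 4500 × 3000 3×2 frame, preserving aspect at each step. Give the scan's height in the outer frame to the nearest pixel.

Inside the 4434×2217 canvas the scan is width-limited at 4434.00 × 1886.81.
2:1 in 4500×3000: fills the width, so the intermediate becomes 4500.00 × 2250.00 — a scale of ×1.0149.
The scan scales with it: height 1886.81 × 1.0149 ≈ 1914.89.

1915 px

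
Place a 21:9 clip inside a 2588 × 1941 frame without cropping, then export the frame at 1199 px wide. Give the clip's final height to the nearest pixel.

514 px

At 2588×1941 the clip is width-limited, so height = 2588 × 9/21 ≈ 1109.14 px.
Scaling 2588 → 1199 is ×0.4633, so the height becomes 1109.14 × 0.4633 ≈ 513.86 px.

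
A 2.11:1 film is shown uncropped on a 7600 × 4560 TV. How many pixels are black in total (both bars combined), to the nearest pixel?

2.11:1 (2.110) > 5:3 (1.667), so the film fills the width.
The film is 7600 / 2.110 ≈ 3601.8957 px tall.
4560 − 3601.8957 = 958.1043 px of bars.
That's 958.1043 × 7600 ≈ 7281592 black pixels.

7281592 pixels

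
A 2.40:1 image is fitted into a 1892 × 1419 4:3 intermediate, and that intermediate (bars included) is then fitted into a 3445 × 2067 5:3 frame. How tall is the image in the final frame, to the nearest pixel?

1148 px

Inside the 1892×1419 canvas the image is width-limited at 1892.00 × 788.33.
4:3 in 3445×2067: fills the height, so the intermediate becomes 2756.00 × 2067.00 — a scale of ×1.4567.
Applying the same ×1.4567: 788.33 → 1148.33.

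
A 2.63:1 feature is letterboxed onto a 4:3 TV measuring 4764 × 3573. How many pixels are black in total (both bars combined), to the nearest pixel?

Since 2.630 > 1.333, the feature is width-limited.
Content height = 4764 / 2.630 ≈ 1811.4068 px.
Leftover height: 3573 − 1811.4068 = 1761.5932 px.
Bar area = 1761.5932 × 4764 ≈ 8392230 px.

8392230 pixels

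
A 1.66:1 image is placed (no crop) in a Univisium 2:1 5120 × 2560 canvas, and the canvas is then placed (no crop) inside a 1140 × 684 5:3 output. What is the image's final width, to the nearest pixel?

1.66:1 in 5120×2560: fills the height, so the image is 4249.60 × 2560.00.
The Univisium 2:1 canvas is width-limited in 1140×684, giving 1140.00 × 570.00; scale factor 0.2227.
Applying the same ×0.2227: 4249.60 → 946.20.

946 px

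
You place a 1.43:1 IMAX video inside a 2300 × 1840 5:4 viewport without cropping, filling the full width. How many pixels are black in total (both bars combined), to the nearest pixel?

The video is 2300 / 1.430 ≈ 1608.3916 px tall.
1840 − 1608.3916 = 231.6084 px of bars.
Across the 2300-px span: 231.6084 × 2300 ≈ 532699 px.

532699 pixels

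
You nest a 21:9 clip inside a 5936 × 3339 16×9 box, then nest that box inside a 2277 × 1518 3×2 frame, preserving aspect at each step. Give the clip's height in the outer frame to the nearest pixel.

Inside the 5936×3339 canvas the clip is width-limited at 5936.00 × 2544.00.
Second fit — the 16×9 canvas into 2277×1518 spans the width: 2277.00 × 1280.81 (×0.3836 from 5936×3339).
Applying the same ×0.3836: 2544.00 → 975.86.

976 px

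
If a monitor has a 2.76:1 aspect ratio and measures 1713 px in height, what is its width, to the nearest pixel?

4728 px

Width = 1713 × 2.760 = 4727.88.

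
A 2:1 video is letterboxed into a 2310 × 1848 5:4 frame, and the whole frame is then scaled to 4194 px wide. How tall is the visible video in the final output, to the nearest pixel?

2097 px

In the 2310×1848 frame the video fills the width: height = 2310 × 1/2 ≈ 1155.00 px.
Resizing to 4194 px wide multiplies everything by 1.8156: 1155.00 → 2097.00 px.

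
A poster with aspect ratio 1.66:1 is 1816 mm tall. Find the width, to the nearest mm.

Width = 1816 × 1.660 = 3014.56.

3015 mm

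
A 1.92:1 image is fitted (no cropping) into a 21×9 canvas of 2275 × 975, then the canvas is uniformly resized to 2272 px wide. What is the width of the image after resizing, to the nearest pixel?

In the 2275×975 frame the image fills the height: width = 975 × 1.920 ≈ 1872.00 px.
Resizing to 2272 px wide multiplies everything by 0.9987: 1872.00 → 1869.53 px.

1870 px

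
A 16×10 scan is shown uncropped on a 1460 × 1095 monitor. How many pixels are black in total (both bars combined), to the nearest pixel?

Since 1.600 > 1.333, the scan is width-limited.
Content height = 1460 × 10/16 ≈ 912.5000 px.
1095 − 912.5000 = 182.5000 px of bars.
Bar area = 182.5000 × 1460 ≈ 266450 px.

266450 pixels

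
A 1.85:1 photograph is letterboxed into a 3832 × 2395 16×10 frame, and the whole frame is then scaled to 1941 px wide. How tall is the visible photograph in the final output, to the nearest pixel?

Fitted into 3832×2395, the photograph spans the width; its height is 3832 / 1.850 ≈ 2071.35 px.
The frame scales by 1941/3832 = 0.5065; 2071.35 × 0.5065 ≈ 1049.19 px.

1049 px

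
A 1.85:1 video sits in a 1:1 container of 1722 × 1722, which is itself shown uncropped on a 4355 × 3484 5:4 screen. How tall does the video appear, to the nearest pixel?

1.85:1 in 1722×1722: fills the width, so the video is 1722.00 × 930.81.
The 1:1 canvas is height-limited in 4355×3484, giving 3484.00 × 3484.00; scale factor 2.0232.
The video scales with it: height 930.81 × 2.0232 ≈ 1883.24.

1883 px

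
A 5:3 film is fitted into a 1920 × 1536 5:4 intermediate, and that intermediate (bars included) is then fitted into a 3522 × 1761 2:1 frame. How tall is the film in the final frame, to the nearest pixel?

1321 px

First fit — 5:3 into 1920×1536 spans the width: 1920.00 × 1152.00.
The 5:4 canvas is height-limited in 3522×1761, giving 2201.25 × 1761.00; scale factor 1.1465.
The film scales with it: height 1152.00 × 1.1465 ≈ 1320.75.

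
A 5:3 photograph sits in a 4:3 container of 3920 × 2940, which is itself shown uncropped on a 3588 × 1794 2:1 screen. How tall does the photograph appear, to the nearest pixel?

Inside the 3920×2940 canvas the photograph is width-limited at 3920.00 × 2352.00.
Second fit — the 4:3 canvas into 3588×1794 spans the height: 2392.00 × 1794.00 (×0.6102 from 3920×2940).
So the photograph's height is 2352.00 × 0.6102 ≈ 1435.20.

1435 px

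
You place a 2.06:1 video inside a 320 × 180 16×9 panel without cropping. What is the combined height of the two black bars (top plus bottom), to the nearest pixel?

2.06:1 (2.060) > 16×9 (1.778), so the video fills the width.
Content height = 320 / 2.060 ≈ 155.34 px.
Black = 180 − 155.34 = 24.66 px.

25 px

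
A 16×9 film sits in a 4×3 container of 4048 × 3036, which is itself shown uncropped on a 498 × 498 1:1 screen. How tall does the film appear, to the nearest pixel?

First fit — 16×9 into 4048×3036 spans the width: 4048.00 × 2277.00.
The 4×3 canvas is width-limited in 498×498, giving 498.00 × 373.50; scale factor 0.1230.
The film scales with it: height 2277.00 × 0.1230 ≈ 280.12.

280 px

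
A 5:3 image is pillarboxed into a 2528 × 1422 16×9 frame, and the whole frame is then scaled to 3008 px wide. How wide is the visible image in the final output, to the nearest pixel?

At 2528×1422 the image is height-limited, so width = 1422 × 5/3 ≈ 2370.00 px.
Scaling 2528 → 3008 is ×1.1899, so the width becomes 2370.00 × 1.1899 ≈ 2820.00 px.

2820 px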